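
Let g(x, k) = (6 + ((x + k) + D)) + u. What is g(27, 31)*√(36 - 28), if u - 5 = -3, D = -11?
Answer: 110*√2 ≈ 155.56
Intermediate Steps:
u = 2 (u = 5 - 3 = 2)
g(x, k) = -3 + k + x (g(x, k) = (6 + ((x + k) - 11)) + 2 = (6 + ((k + x) - 11)) + 2 = (6 + (-11 + k + x)) + 2 = (-5 + k + x) + 2 = -3 + k + x)
g(27, 31)*√(36 - 28) = (-3 + 31 + 27)*√(36 - 28) = 55*√8 = 55*(2*√2) = 110*√2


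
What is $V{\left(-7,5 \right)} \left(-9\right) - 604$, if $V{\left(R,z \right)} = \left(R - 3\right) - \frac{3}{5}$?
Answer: $- \frac{2543}{5} \approx -508.6$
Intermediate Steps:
$V{\left(R,z \right)} = - \frac{18}{5} + R$ ($V{\left(R,z \right)} = \left(-3 + R\right) - \frac{3}{5} = - \frac{18}{5} + R$)
$V{\left(-7,5 \right)} \left(-9\right) - 604 = \left(- \frac{18}{5} - 7\right) \left(-9\right) - 604 = \left(- \frac{53}{5}\right) \left(-9\right) - 604 = \frac{477}{5} - 604 = - \frac{2543}{5}$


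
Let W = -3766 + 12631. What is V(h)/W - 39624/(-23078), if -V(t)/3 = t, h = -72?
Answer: 19791756/11365915 ≈ 1.7413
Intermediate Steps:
V(t) = -3*t
W = 8865
V(h)/W - 39624/(-23078) = -3*(-72)/8865 - 39624/(-23078) = 216*(1/8865) - 39624*(-1/23078) = 24/985 + 19812/11539 = 19791756/11365915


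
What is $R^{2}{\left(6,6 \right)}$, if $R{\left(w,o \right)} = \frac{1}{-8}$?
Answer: $\frac{1}{64} \approx 0.015625$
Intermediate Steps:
$R{\left(w,o \right)} = - \frac{1}{8}$
$R^{2}{\left(6,6 \right)} = \left(- \frac{1}{8}\right)^{2} = \frac{1}{64}$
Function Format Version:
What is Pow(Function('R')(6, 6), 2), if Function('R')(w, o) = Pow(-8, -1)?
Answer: Rational(1, 64) ≈ 0.015625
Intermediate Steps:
Function('R')(w, o) = Rational(-1, 8)
Pow(Function('R')(6, 6), 2) = Pow(Rational(-1, 8), 2) = Rational(1, 64)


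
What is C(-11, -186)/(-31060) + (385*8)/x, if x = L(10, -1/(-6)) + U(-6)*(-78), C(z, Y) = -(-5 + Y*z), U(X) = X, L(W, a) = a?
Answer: 579721969/87247540 ≈ 6.6446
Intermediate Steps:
C(z, Y) = 5 - Y*z
x = 2809/6 (x = -1/(-6) - 6*(-78) = -1*(-⅙) + 468 = ⅙ + 468 = 2809/6 ≈ 468.17)
C(-11, -186)/(-31060) + (385*8)/x = (5 - 1*(-186)*(-11))/(-31060) + (385*8)/(2809/6) = (5 - 2046)*(-1/31060) + 3080*(6/2809) = -2041*(-1/31060) + 18480/2809 = 2041/31060 + 18480/2809 = 579721969/87247540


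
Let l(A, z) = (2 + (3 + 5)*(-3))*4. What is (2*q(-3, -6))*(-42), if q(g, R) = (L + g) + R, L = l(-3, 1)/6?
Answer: 1988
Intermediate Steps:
l(A, z) = -88 (l(A, z) = (2 + 8*(-3))*4 = (2 - 24)*4 = -22*4 = -88)
L = -44/3 (L = -88/6 = -88*⅙ = -44/3 ≈ -14.667)
q(g, R) = -44/3 + R + g (q(g, R) = (-44/3 + g) + R = -44/3 + R + g)
(2*q(-3, -6))*(-42) = (2*(-44/3 - 6 - 3))*(-42) = (2*(-71/3))*(-42) = -142/3*(-42) = 1988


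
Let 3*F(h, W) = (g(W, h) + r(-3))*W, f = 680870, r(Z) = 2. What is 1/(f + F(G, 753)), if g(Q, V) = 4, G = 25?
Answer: 1/682376 ≈ 1.4655e-6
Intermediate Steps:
F(h, W) = 2*W (F(h, W) = ((4 + 2)*W)/3 = (6*W)/3 = 2*W)
1/(f + F(G, 753)) = 1/(680870 + 2*753) = 1/(680870 + 1506) = 1/682376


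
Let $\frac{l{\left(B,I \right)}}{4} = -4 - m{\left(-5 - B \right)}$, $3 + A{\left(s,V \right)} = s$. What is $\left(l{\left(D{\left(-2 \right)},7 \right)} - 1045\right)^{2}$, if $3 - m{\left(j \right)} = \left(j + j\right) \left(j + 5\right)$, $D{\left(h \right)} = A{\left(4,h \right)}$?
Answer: $1050625$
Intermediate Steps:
$A{\left(s,V \right)} = -3 + s$
$D{\left(h \right)} = 1$ ($D{\left(h \right)} = -3 + 4 = 1$)
$m{\left(j \right)} = 3 - 2 j \left(5 + j\right)$ ($m{\left(j \right)} = 3 - \left(j + j\right) \left(j + 5\right) = 3 - 2 j \left(5 + j\right)$)
$l{\left(B,I \right)} = -228 - 40 B + 8 \left(-5 - B\right)^{2}$ ($l{\left(B,I \right)} = 4 \left(-4 - \left(3 - 10 \left(-5 - B\right) - 2 \left(-5 - B\right)^{2}\right)\right) = 4 \left(-4 - \left(3 + \left(50 + 10 B\right) - 2 \left(-5 - B\right)^{2}\right)\right) = 4 \left(-4 - \left(53 - 2 \left(-5 - B\right)^{2} + 10 B\right)\right) = 4 \left(-57 - 10 B + 2 \left(-5 - B\right)^{2}\right) = -228 - 40 B + 8 \left(-5 - B\right)^{2}$)
$\left(l{\left(D{\left(-2 \right)},7 \right)} - 1045\right)^{2} = \left(\left(-28 + 8 \cdot 1^{2} + 40 \cdot 1\right) - 1045\right)^{2} = \left(\left(-28 + 8 \cdot 1 + 40\right) - 1045\right)^{2} = \left(\left(-28 + 8 + 40\right) - 1045\right)^{2} = \left(20 - 1045\right)^{2} = \left(-1025\right)^{2} = 1050625$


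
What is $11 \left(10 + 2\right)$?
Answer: $132$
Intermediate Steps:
$11 \left(10 + 2\right) = 11 \cdot 12 = 132$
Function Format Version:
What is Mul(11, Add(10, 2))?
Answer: 132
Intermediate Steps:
Mul(11, Add(10, 2)) = Mul(11, 12) = 132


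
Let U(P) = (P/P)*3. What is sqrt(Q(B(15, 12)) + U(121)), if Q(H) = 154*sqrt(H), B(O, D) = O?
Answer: sqrt(3 + 154*sqrt(15)) ≈ 24.483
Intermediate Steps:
U(P) = 3 (U(P) = 1*3 = 3)
sqrt(Q(B(15, 12)) + U(121)) = sqrt(154*sqrt(15) + 3) = sqrt(3 + 154*sqrt(15))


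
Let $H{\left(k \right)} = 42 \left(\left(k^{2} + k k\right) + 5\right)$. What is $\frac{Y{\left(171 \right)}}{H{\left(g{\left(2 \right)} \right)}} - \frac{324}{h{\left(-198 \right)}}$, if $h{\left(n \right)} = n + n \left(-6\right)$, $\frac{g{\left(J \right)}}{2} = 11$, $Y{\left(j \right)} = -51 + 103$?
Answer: $- \frac{366364}{1123815} \approx -0.326$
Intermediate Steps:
$Y{\left(j \right)} = 52$
$g{\left(J \right)} = 22$ ($g{\left(J \right)} = 2 \cdot 11 = 22$)
$H{\left(k \right)} = 210 + 84 k^{2}$ ($H{\left(k \right)} = 42 \left(\left(k^{2} + k^{2}\right) + 5\right) = 42 \left(2 k^{2} + 5\right) = 42 \left(5 + 2 k^{2}\right) = 210 + 84 k^{2}$)
$h{\left(n \right)} = - 5 n$ ($h{\left(n \right)} = n - 6 n = - 5 n$)
$\frac{Y{\left(171 \right)}}{H{\left(g{\left(2 \right)} \right)}} - \frac{324}{h{\left(-198 \right)}} = \frac{52}{210 + 84 \cdot 22^{2}} - \frac{324}{\left(-5\right) \left(-198\right)} = \frac{52}{210 + 84 \cdot 484} - \frac{324}{990} = \frac{52}{210 + 40656} - \frac{18}{55} = \frac{52}{40866} - \frac{18}{55} = 52 \cdot \frac{1}{40866} - \frac{18}{55} = \frac{26}{20433} - \frac{18}{55} = - \frac{366364}{1123815}$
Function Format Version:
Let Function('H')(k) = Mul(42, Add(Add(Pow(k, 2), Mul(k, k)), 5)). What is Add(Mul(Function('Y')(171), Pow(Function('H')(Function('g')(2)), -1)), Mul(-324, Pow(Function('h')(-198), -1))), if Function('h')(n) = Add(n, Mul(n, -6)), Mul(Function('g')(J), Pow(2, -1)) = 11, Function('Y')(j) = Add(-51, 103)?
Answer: Rational(-366364, 1123815) ≈ -0.32600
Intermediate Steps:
Function('Y')(j) = 52
Function('g')(J) = 22 (Function('g')(J) = Mul(2, 11) = 22)
Function('H')(k) = Add(210, Mul(84, Pow(k, 2))) (Function('H')(k) = Mul(42, Add(Add(Pow(k, 2), Pow(k, 2)), 5)) = Mul(42, Add(Mul(2, Pow(k, 2)), 5)) = Mul(42, Add(5, Mul(2, Pow(k, 2)))) = Add(210, Mul(84, Pow(k, 2))))
Function('h')(n) = Mul(-5, n) (Function('h')(n) = Add(n, Mul(-6, n)) = Mul(-5, n))
Add(Mul(Function('Y')(171), Pow(Function('H')(Function('g')(2)), -1)), Mul(-324, Pow(Function('h')(-198), -1))) = Add(Mul(52, Pow(Add(210, Mul(84, Pow(22, 2))), -1)), Mul(-324, Pow(Mul(-5, -198), -1))) = Add(Mul(52, Pow(Add(210, Mul(84, 484)), -1)), Mul(-324, Pow(990, -1))) = Add(Mul(52, Pow(Add(210, 40656), -1)), Mul(-324, Rational(1, 990))) = Add(Mul(52, Pow(40866, -1)), Rational(-18, 55)) = Add(Mul(52, Rational(1, 40866)), Rational(-18, 55)) = Add(Rational(26, 20433), Rational(-18, 55)) = Rational(-366364, 1123815)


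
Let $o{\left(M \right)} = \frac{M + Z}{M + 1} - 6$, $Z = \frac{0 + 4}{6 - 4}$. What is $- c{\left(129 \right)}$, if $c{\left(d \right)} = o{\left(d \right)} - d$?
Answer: $\frac{17419}{130} \approx 133.99$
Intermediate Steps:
$Z = 2$ ($Z = \frac{4}{2} = 4 \cdot \frac{1}{2} = 2$)
$o{\left(M \right)} = -6 + \frac{2 + M}{1 + M}$ ($o{\left(M \right)} = \frac{M + 2}{M + 1} - 6 = \frac{2 + M}{1 + M} - 6 = -6 + \frac{2 + M}{1 + M}$)
$c{\left(d \right)} = - d + \frac{-4 - 5 d}{1 + d}$ ($c{\left(d \right)} = \frac{-4 - 5 d}{1 + d} - d = - d + \frac{-4 - 5 d}{1 + d}$)
$- c{\left(129 \right)} = - \frac{-4 - 129^{2} - 774}{1 + 129} = - \frac{-4 - 16641 - 774}{130} = - \frac{-17419}{130} = \left(-1\right) \left(- \frac{17419}{130}\right) = \frac{17419}{130}$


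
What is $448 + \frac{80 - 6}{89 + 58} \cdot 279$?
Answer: $\frac{28834}{49} \approx 588.45$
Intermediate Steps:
$448 + \frac{80 - 6}{89 + 58} \cdot 279 = 448 + \frac{74}{147} \cdot 279 = 448 + \frac{6882}{49} = \frac{28834}{49}$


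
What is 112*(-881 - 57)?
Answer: -105056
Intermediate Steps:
112*(-881 - 57) = 112*(-938) = -105056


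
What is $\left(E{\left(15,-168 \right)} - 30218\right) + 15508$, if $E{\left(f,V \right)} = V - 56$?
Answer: $-14934$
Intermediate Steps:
$E{\left(f,V \right)} = -56 + V$ ($E{\left(f,V \right)} = V - 56 = -56 + V$)
$\left(E{\left(15,-168 \right)} - 30218\right) + 15508 = \left(\left(-56 - 168\right) - 30218\right) + 15508 = \left(-224 - 30218\right) + 15508 = -30442 + 15508 = -14934$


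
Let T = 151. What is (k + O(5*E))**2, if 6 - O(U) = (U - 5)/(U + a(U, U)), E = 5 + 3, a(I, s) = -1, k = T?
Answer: 37063744/1521 ≈ 24368.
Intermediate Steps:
k = 151
E = 8
O(U) = 6 - (-5 + U)/(-1 + U) (O(U) = 6 - (U - 5)/(U - 1) = 6 - (-5 + U)/(-1 + U))
(k + O(5*E))**2 = (151 + (-1 + 5*(5*8))/(-1 + 5*8))**2 = (151 + (-1 + 5*40)/(-1 + 40))**2 = (151 + (-1 + 200)/39)**2 = (151 + (1/39)*199)**2 = (151 + 199/39)**2 = (6088/39)**2 = 37063744/1521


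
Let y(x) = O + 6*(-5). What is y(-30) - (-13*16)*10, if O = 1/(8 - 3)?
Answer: 10251/5 ≈ 2050.2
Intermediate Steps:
O = 1/5 ≈ 0.20000
y(x) = -149/5 (y(x) = 1/5 + 6*(-5) = 1/5 - 30 = -149/5)
y(-30) - (-13*16)*10 = -149/5 - (-13*16)*10 = -149/5 - (-208)*10 = -149/5 - 1*(-2080) = -149/5 + 2080 = 10251/5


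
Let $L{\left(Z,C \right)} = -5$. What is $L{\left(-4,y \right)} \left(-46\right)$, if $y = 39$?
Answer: $230$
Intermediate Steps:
$L{\left(-4,y \right)} \left(-46\right) = \left(-5\right) \left(-46\right) = 230$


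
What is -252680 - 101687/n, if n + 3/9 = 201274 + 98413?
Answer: -227174785861/899060 ≈ -2.5268e+5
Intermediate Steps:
n = 899060/3 (n = -⅓ + (201274 + 98413) = -⅓ + 299687 = 899060/3 ≈ 2.9969e+5)
-252680 - 101687/n = -252680 - 101687/899060/3 = -252680 - 101687*3/899060 = -252680 - 1*305061/899060 = -252680 - 305061/899060 = -227174785861/899060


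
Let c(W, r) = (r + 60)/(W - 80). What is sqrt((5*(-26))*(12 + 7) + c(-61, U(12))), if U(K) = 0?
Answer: I*sqrt(5457170)/47 ≈ 49.703*I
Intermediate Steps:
c(W, r) = (60 + r)/(-80 + W)
sqrt((5*(-26))*(12 + 7) + c(-61, U(12))) = sqrt((5*(-26))*(12 + 7) + (60 + 0)/(-80 - 61)) = sqrt(-130*19 + 60/(-141)) = sqrt(-2470 - 1/141*60) = sqrt(-2470 - 20/47) = sqrt(-116110/47) = I*sqrt(5457170)/47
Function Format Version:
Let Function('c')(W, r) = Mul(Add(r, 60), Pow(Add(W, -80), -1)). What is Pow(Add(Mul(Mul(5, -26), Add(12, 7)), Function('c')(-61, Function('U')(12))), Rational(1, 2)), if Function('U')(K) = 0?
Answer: Mul(Rational(1, 47), I, Pow(5457170, Rational(1, 2))) ≈ Mul(49.703, I)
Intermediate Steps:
Function('c')(W, r) = Mul(Pow(Add(-80, W), -1), Add(60, r)) (Function('c')(W, r) = Mul(Add(60, r), Pow(Add(-80, W), -1)) = Mul(Pow(Add(-80, W), -1), Add(60, r)))
Pow(Add(Mul(Mul(5, -26), Add(12, 7)), Function('c')(-61, Function('U')(12))), Rational(1, 2)) = Pow(Add(Mul(Mul(5, -26), Add(12, 7)), Mul(Pow(Add(-80, -61), -1), Add(60, 0))), Rational(1, 2)) = Pow(Add(Mul(-130, 19), Mul(Pow(-141, -1), 60)), Rational(1, 2)) = Pow(Add(-2470, Mul(Rational(-1, 141), 60)), Rational(1, 2)) = Pow(Add(-2470, Rational(-20, 47)), Rational(1, 2)) = Pow(Rational(-116110, 47), Rational(1, 2)) = Mul(Rational(1, 47), I, Pow(5457170, Rational(1, 2)))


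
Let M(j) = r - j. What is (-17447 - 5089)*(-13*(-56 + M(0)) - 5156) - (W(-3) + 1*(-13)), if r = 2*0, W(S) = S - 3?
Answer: 99789427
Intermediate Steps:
W(S) = -3 + S
r = 0
M(j) = -j (M(j) = 0 - j = -j)
(-17447 - 5089)*(-13*(-56 + M(0)) - 5156) - (W(-3) + 1*(-13)) = (-17447 - 5089)*(-13*(-56 - 1*0) - 5156) - ((-3 - 3) + 1*(-13)) = -22536*(-13*(-56 + 0) - 5156) - (-6 - 13) = -22536*(-13*(-56) - 5156) - 1*(-19) = -22536*(728 - 5156) + 19 = -22536*(-4428) + 19 = 99789408 + 19 = 99789427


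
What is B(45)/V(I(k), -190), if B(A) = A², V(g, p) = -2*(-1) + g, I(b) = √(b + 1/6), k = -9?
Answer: 24300/77 - 2025*I*√318/77 ≈ 315.58 - 468.97*I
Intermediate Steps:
I(b) = √(⅙ + b) (I(b) = √(b + ⅙) = √(⅙ + b))
V(g, p) = 2 + g
B(45)/V(I(k), -190) = 45²/(2 + √(6 + 36*(-9))/6) = 2025/(2 + √(6 - 324)/6) = 2025/(2 + √(-318)/6) = 2025/(2 + (I*√318)/6) = 2025/(2 + I*√318/6)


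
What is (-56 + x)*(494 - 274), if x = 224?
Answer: 36960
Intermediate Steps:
(-56 + x)*(494 - 274) = (-56 + 224)*(494 - 274) = 168*220 = 36960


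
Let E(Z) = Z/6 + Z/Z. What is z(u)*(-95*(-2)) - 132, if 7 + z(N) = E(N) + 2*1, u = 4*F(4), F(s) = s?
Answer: -1156/3 ≈ -385.33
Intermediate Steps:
E(Z) = 1 + Z/6 (E(Z) = Z*(⅙) + 1 = Z/6 + 1 = 1 + Z/6)
u = 16 (u = 4*4 = 16)
z(N) = -4 + N/6 (z(N) = -7 + ((1 + N/6) + 2*1) = -7 + ((1 + N/6) + 2) = -7 + (3 + N/6) = -4 + N/6)
z(u)*(-95*(-2)) - 132 = (-4 + (⅙)*16)*(-95*(-2)) - 132 = (-4 + 8/3)*190 - 132 = -4/3*190 - 132 = -760/3 - 132 = -1156/3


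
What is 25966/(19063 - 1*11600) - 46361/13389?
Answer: 1666631/99922107 ≈ 0.016679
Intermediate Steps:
25966/(19063 - 1*11600) - 46361/13389 = 25966/(19063 - 11600) - 46361*1/13389 = 25966/7463 - 46361/13389 = 1666631/99922107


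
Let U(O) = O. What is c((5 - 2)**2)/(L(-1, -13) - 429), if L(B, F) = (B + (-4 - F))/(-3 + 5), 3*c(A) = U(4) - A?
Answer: 1/255 ≈ 0.0039216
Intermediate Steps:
c(A) = 4/3 - A/3 (c(A) = (4 - A)/3 = 4/3 - A/3)
L(B, F) = -2 + B/2 - F/2 (L(B, F) = (-4 + B - F)/2 = -2 + B/2 - F/2)
c((5 - 2)**2)/(L(-1, -13) - 429) = (4/3 - (5 - 2)**2/3)/((-2 + (1/2)*(-1) - 1/2*(-13)) - 429) = (4/3 - 1/3*3**2)/((-2 - 1/2 + 13/2) - 429) = (4/3 - 1/3*9)/(4 - 429) = (4/3 - 3)/(-425) = -5/3*(-1/425) = 1/255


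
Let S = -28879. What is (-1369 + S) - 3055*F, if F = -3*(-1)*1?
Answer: -39413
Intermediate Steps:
F = 3 (F = 3*1 = 3)
(-1369 + S) - 3055*F = (-1369 - 28879) - 3055*3 = -30248 - 9165 = -39413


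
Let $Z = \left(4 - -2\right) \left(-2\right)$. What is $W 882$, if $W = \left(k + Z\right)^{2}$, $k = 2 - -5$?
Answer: $22050$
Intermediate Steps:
$Z = -12$ ($Z = \left(4 + 2\right) \left(-2\right) = 6 \left(-2\right) = -12$)
$k = 7$ ($k = 2 + 5 = 7$)
$W = 25$ ($W = \left(7 - 12\right)^{2} = \left(-5\right)^{2} = 25$)
$W 882 = 25 \cdot 882 = 22050$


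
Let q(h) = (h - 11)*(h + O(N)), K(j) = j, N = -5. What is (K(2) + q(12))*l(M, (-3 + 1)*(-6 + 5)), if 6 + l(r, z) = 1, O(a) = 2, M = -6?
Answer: -80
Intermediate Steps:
q(h) = (-11 + h)*(2 + h) (q(h) = (h - 11)*(h + 2) = (-11 + h)*(2 + h))
l(r, z) = -5 (l(r, z) = -6 + 1 = -5)
(K(2) + q(12))*l(M, (-3 + 1)*(-6 + 5)) = (2 + (-22 + 12² - 9*12))*(-5) = (2 + (-22 + 144 - 108))*(-5) = (2 + 14)*(-5) = 16*(-5) = -80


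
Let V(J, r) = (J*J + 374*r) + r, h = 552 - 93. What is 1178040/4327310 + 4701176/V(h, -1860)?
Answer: -1976995366180/210661672689 ≈ -9.3847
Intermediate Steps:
h = 459
V(J, r) = J² + 375*r (V(J, r) = (J² + 374*r) + r = J² + 375*r)
1178040/4327310 + 4701176/V(h, -1860) = 1178040/4327310 + 4701176/(459² + 375*(-1860)) = 1178040*(1/4327310) + 4701176/(210681 - 697500) = 117804/432731 + 4701176/(-486819) = 117804/432731 + 4701176*(-1/486819) = 117804/432731 - 4701176/486819 = -1976995366180/210661672689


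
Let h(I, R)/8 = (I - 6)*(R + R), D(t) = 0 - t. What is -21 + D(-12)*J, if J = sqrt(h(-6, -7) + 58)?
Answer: -21 + 12*sqrt(1402) ≈ 428.32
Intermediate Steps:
D(t) = -t
h(I, R) = 16*R*(-6 + I) (h(I, R) = 8*((I - 6)*(R + R)) = 8*((-6 + I)*(2*R)) = 8*(2*R*(-6 + I)) = 16*R*(-6 + I))
J = sqrt(1402) (J = sqrt(16*(-7)*(-6 - 6) + 58) = sqrt(16*(-7)*(-12) + 58) = sqrt(1344 + 58) = sqrt(1402) ≈ 37.443)
-21 + D(-12)*J = -21 + (-1*(-12))*sqrt(1402) = -21 + 12*sqrt(1402)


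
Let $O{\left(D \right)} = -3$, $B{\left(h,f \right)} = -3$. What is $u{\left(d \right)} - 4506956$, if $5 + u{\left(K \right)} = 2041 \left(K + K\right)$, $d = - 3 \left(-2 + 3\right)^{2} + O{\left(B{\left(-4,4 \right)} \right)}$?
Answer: $-4531453$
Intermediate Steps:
$d = -6$ ($d = - 3 \left(-2 + 3\right)^{2} - 3 = - 3 \cdot 1^{2} - 3 = \left(-3\right) 1 - 3 = -3 - 3 = -6$)
$u{\left(K \right)} = -5 + 4082 K$ ($u{\left(K \right)} = -5 + 2041 \left(K + K\right) = -5 + 2041 \cdot 2 K = -5 + 4082 K$)
$u{\left(d \right)} - 4506956 = \left(-5 + 4082 \left(-6\right)\right) - 4506956 = \left(-5 - 24492\right) - 4506956 = -24497 - 4506956 = -4531453$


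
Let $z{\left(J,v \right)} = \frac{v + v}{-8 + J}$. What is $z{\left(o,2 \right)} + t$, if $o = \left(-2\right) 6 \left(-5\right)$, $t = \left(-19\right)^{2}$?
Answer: $\frac{4694}{13} \approx 361.08$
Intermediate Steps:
$t = 361$
$o = 60$ ($o = \left(-12\right) \left(-5\right) = 60$)
$z{\left(J,v \right)} = \frac{2 v}{-8 + J}$
$z{\left(o,2 \right)} + t = 2 \cdot 2 \frac{1}{-8 + 60} + 361 = 2 \cdot 2 \cdot \frac{1}{52} + 361 = \frac{1}{13} + 361 = \frac{4694}{13}$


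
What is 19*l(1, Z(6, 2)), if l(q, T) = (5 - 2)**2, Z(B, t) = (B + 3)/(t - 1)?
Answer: 171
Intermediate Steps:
Z(B, t) = (3 + B)/(-1 + t)
l(q, T) = 9 (l(q, T) = 3**2 = 9)
19*l(1, Z(6, 2)) = 19*9 = 171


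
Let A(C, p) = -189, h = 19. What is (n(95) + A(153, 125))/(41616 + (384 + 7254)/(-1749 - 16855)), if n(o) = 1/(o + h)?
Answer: -100205795/22065168141 ≈ -0.0045414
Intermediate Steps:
n(o) = 1/(19 + o) (n(o) = 1/(o + 19) = 1/(19 + o))
(n(95) + A(153, 125))/(41616 + (384 + 7254)/(-1749 - 16855)) = (1/(19 + 95) - 189)/(41616 + (384 + 7254)/(-1749 - 16855)) = (1/114 - 189)/(41616 + 7638/(-18604)) = (1/114 - 189)/(41616 + 7638*(-1/18604)) = -21545/(114*(41616 - 3819/9302)) = -21545/(114*387108213/9302) = -21545/114*9302/387108213 = -100205795/22065168141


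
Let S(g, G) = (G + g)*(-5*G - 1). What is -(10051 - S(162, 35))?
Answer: -44723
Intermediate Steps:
S(g, G) = (-1 - 5*G)*(G + g) (S(g, G) = (G + g)*(-1 - 5*G) = (-1 - 5*G)*(G + g))
-(10051 - S(162, 35)) = -(10051 - (-1*35 - 1*162 - 5*35**2 - 5*35*162)) = -(10051 - (-35 - 162 - 5*1225 - 28350)) = -(10051 - (-35 - 162 - 6125 - 28350)) = -(10051 - 1*(-34672)) = -(10051 + 34672) = -1*44723 = -44723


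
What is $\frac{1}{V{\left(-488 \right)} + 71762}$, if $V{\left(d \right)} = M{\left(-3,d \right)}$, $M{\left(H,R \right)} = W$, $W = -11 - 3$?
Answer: $\frac{1}{71748} \approx 1.3938 \cdot 10^{-5}$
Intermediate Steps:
$W = -14$ ($W = -11 - 3 = -14$)
$M{\left(H,R \right)} = -14$
$V{\left(d \right)} = -14$
$\frac{1}{V{\left(-488 \right)} + 71762} = \frac{1}{-14 + 71762} = \frac{1}{71748}$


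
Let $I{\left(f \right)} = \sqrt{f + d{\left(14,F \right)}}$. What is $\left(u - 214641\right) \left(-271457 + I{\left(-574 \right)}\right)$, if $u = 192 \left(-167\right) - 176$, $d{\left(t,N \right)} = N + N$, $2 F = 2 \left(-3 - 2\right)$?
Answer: $67017575617 - 493762 i \sqrt{146} \approx 6.7018 \cdot 10^{10} - 5.9662 \cdot 10^{6} i$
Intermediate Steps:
$F = -5$ ($F = \frac{2 \left(-3 - 2\right)}{2} = \frac{2 \left(-5\right)}{2} = \frac{1}{2} \left(-10\right) = -5$)
$d{\left(t,N \right)} = 2 N$
$u = -32240$ ($u = -32064 - 176 = -32240$)
$I{\left(f \right)} = \sqrt{-10 + f}$ ($I{\left(f \right)} = \sqrt{f + 2 \left(-5\right)} = \sqrt{f - 10} = \sqrt{-10 + f}$)
$\left(u - 214641\right) \left(-271457 + I{\left(-574 \right)}\right) = \left(-32240 - 214641\right) \left(-271457 + \sqrt{-10 - 574}\right) = - 246881 \left(-271457 + \sqrt{-584}\right) = - 246881 \left(-271457 + 2 i \sqrt{146}\right) = 67017575617 - 493762 i \sqrt{146}$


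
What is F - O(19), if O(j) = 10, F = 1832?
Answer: 1822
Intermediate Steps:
F - O(19) = 1832 - 1*10 = 1832 - 10 = 1822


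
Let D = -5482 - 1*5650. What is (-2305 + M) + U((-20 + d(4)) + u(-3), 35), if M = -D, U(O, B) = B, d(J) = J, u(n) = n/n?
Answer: 8862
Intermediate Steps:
u(n) = 1
D = -11132 (D = -5482 - 5650 = -11132)
M = 11132 (M = -1*(-11132) = 11132)
(-2305 + M) + U((-20 + d(4)) + u(-3), 35) = (-2305 + 11132) + 35 = 8827 + 35 = 8862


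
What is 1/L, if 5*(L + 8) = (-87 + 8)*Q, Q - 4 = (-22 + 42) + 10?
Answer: -5/2726 ≈ -0.0018342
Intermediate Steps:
Q = 34 (Q = 4 + ((-22 + 42) + 10) = 4 + (20 + 10) = 4 + 30 = 34)
L = -2726/5 (L = -8 + ((-87 + 8)*34)/5 = -8 + (-79*34)/5 = -8 + (1/5)*(-2686) = -8 - 2686/5 = -2726/5 ≈ -545.20)
1/L = 1/(-2726/5) = -5/2726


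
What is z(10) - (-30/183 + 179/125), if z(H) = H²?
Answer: 752831/7625 ≈ 98.732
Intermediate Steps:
z(10) - (-30/183 + 179/125) = 10² - (-30/183 + 179/125) = 100 - (-30*1/183 + 179*(1/125)) = 100 - (-10/61 + 179/125) = 100 - 1*9669/7625 = 100 - 9669/7625 = 752831/7625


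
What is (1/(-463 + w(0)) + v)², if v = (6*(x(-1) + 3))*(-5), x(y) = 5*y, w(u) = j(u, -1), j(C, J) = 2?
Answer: 765020281/212521 ≈ 3599.7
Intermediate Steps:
w(u) = 2
v = 60 (v = (6*(5*(-1) + 3))*(-5) = (6*(-5 + 3))*(-5) = (6*(-2))*(-5) = -12*(-5) = 60)
(1/(-463 + w(0)) + v)² = (1/(-463 + 2) + 60)² = (1/(-461) + 60)² = (-1/461 + 60)² = (27659/461)² = 765020281/212521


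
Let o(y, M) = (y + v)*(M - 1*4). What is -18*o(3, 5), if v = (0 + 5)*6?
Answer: -594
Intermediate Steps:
v = 30 (v = 5*6 = 30)
o(y, M) = (-4 + M)*(30 + y) (o(y, M) = (y + 30)*(M - 1*4) = (30 + y)*(M - 4) = (30 + y)*(-4 + M) = (-4 + M)*(30 + y))
-18*o(3, 5) = -18*(-120 - 4*3 + 30*5 + 5*3) = -18*(-120 - 12 + 150 + 15) = -18*33 = -594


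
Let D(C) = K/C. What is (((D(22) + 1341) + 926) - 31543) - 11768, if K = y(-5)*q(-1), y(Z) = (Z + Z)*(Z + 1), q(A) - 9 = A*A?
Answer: -451284/11 ≈ -41026.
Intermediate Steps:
q(A) = 9 + A² (q(A) = 9 + A*A = 9 + A²)
y(Z) = 2*Z*(1 + Z) (y(Z) = (2*Z)*(1 + Z) = 2*Z*(1 + Z))
K = 400 (K = (2*(-5)*(1 - 5))*(9 + (-1)²) = (2*(-5)*(-4))*(9 + 1) = 40*10 = 400)
D(C) = 400/C
(((D(22) + 1341) + 926) - 31543) - 11768 = (((400/22 + 1341) + 926) - 31543) - 11768 = (((400*(1/22) + 1341) + 926) - 31543) - 11768 = (((200/11 + 1341) + 926) - 31543) - 11768 = ((14951/11 + 926) - 31543) - 11768 = (25137/11 - 31543) - 11768 = -321836/11 - 11768 = -451284/11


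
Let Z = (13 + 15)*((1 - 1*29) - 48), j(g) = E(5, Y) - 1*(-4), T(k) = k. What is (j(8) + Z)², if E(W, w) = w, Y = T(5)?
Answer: 4490161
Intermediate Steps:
Y = 5
j(g) = 9 (j(g) = 5 - 1*(-4) = 5 + 4 = 9)
Z = -2128 (Z = 28*((1 - 29) - 48) = 28*(-28 - 48) = 28*(-76) = -2128)
(j(8) + Z)² = (9 - 2128)² = (-2119)² = 4490161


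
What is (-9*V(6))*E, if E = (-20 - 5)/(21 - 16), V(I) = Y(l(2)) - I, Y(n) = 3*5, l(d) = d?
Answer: 405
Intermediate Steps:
Y(n) = 15
V(I) = 15 - I
E = -5 (E = -25/5 = -25*⅕ = -5)
(-9*V(6))*E = -9*(15 - 1*6)*(-5) = -9*(15 - 6)*(-5) = -9*9*(-5) = -81*(-5) = 405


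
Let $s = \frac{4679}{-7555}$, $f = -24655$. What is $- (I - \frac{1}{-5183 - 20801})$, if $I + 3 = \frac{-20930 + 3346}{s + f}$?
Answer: $\frac{2767070739731}{1210030733184} \approx 2.2868$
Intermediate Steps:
$s = - \frac{4679}{7555}$ ($s = 4679 \left(- \frac{1}{7555}\right) = - \frac{4679}{7555} \approx -0.61932$)
$I = - \frac{106493123}{46568301}$ ($I = -3 + \frac{-20930 + 3346}{- \frac{4679}{7555} - 24655} = -3 - \frac{17584}{- \frac{186273204}{7555}} = -3 - - \frac{33211780}{46568301} = -3 + \frac{33211780}{46568301} = - \frac{106493123}{46568301} \approx -2.2868$)
$- (I - \frac{1}{-5183 - 20801}) = - (- \frac{106493123}{46568301} - \frac{1}{-5183 - 20801}) = - (- \frac{106493123}{46568301} - \frac{1}{-25984}) = - (- \frac{106493123}{46568301} - - \frac{1}{25984}) = - (- \frac{106493123}{46568301} + \frac{1}{25984}) = \left(-1\right) \left(- \frac{2767070739731}{1210030733184}\right) = \frac{2767070739731}{1210030733184}$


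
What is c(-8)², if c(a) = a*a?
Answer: 4096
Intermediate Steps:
c(a) = a²
c(-8)² = ((-8)²)² = 64² = 4096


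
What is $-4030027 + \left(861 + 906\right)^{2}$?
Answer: $-907738$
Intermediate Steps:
$-4030027 + \left(861 + 906\right)^{2} = -4030027 + 1767^{2} = -4030027 + 3122289 = -907738$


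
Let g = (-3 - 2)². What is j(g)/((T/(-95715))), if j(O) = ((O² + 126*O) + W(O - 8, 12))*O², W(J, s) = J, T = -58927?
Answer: 226844550000/58927 ≈ 3.8496e+6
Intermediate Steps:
g = 25 (g = (-5)² = 25)
j(O) = O²*(-8 + O² + 127*O) (j(O) = ((O² + 126*O) + (O - 8))*O² = ((O² + 126*O) + (-8 + O))*O² = (-8 + O² + 127*O)*O² = O²*(-8 + O² + 127*O))
j(g)/((T/(-95715))) = (25²*(-8 + 25² + 127*25))/((-58927/(-95715))) = (625*(-8 + 625 + 3175))/((-58927*(-1/95715))) = (625*3792)/(58927/95715) = 2370000*(95715/58927) = 226844550000/58927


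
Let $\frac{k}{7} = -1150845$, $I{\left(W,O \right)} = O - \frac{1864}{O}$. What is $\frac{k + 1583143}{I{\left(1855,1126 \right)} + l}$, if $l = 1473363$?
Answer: $- \frac{3644170636}{830136375} \approx -4.3898$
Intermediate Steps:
$k = -8055915$ ($k = 7 \left(-1150845\right) = -8055915$)
$\frac{k + 1583143}{I{\left(1855,1126 \right)} + l} = \frac{-8055915 + 1583143}{\left(1126 - \frac{1864}{1126}\right) + 1473363} = - \frac{6472772}{\left(1126 - \frac{932}{563}\right) + 1473363} = - \frac{6472772}{\frac{633006}{563} + 1473363} = - \frac{6472772}{\frac{830136375}{563}} = \left(-6472772\right) \frac{563}{830136375} = - \frac{3644170636}{830136375}$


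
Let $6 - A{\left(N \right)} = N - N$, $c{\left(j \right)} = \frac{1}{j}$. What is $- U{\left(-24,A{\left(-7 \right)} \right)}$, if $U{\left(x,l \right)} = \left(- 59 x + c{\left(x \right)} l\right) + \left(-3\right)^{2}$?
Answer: $- \frac{5699}{4} \approx -1424.8$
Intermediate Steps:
$A{\left(N \right)} = 6$ ($A{\left(N \right)} = 6 - \left(N - N\right) = 6 - 0 = 6 + 0 = 6$)
$U{\left(x,l \right)} = 9 - 59 x + \frac{l}{x}$ ($U{\left(x,l \right)} = \left(- 59 x + \frac{l}{x}\right) + \left(-3\right)^{2} = \left(- 59 x + \frac{l}{x}\right) + 9 = 9 - 59 x + \frac{l}{x}$)
$- U{\left(-24,A{\left(-7 \right)} \right)} = - (9 - -1416 + \frac{6}{-24}) = - (9 + 1416 + 6 \left(- \frac{1}{24}\right)) = - (9 + 1416 - \frac{1}{4}) = \left(-1\right) \frac{5699}{4} = - \frac{5699}{4}$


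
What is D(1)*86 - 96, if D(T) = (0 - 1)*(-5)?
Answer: 334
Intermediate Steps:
D(T) = 5 (D(T) = -1*(-5) = 5)
D(1)*86 - 96 = 5*86 - 96 = 430 - 96 = 334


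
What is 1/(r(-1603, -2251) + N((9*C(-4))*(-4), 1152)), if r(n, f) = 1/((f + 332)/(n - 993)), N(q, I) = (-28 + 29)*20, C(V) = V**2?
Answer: 1919/40976 ≈ 0.046832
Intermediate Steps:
N(q, I) = 20 (N(q, I) = 1*20 = 20)
r(n, f) = (-993 + n)/(332 + f) (r(n, f) = 1/((332 + f)/(-993 + n)) = (-993 + n)/(332 + f))
1/(r(-1603, -2251) + N((9*C(-4))*(-4), 1152)) = 1/((-993 - 1603)/(332 - 2251) + 20) = 1/(-2596/(-1919) + 20) = 1/(-1/1919*(-2596) + 20) = 1/(2596/1919 + 20) = 1/(40976/1919) = 1919/40976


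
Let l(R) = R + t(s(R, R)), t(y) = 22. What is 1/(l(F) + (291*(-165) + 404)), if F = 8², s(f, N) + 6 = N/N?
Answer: -1/47525 ≈ -2.1042e-5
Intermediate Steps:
s(f, N) = -5 (s(f, N) = -6 + N/N = -6 + 1 = -5)
F = 64
l(R) = 22 + R (l(R) = R + 22 = 22 + R)
1/(l(F) + (291*(-165) + 404)) = 1/((22 + 64) + (291*(-165) + 404)) = 1/(86 + (-48015 + 404)) = 1/(86 - 47611) = 1/(-47525) = -1/47525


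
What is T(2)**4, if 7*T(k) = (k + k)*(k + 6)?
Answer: 1048576/2401 ≈ 436.72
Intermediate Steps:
T(k) = 2*k*(6 + k)/7 (T(k) = ((k + k)*(k + 6))/7 = ((2*k)*(6 + k))/7 = (2*k*(6 + k))/7 = 2*k*(6 + k)/7)
T(2)**4 = ((2/7)*2*(6 + 2))**4 = ((2/7)*2*8)**4 = (32/7)**4 = 1048576/2401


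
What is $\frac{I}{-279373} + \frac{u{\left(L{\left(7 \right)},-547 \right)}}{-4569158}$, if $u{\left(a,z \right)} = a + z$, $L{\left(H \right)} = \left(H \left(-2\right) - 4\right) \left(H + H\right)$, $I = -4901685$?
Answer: $\frac{1317458614721}{75088198702} \approx 17.545$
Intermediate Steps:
$L{\left(H \right)} = 2 H \left(-4 - 2 H\right)$ ($L{\left(H \right)} = \left(- 2 H - 4\right) 2 H = \left(-4 - 2 H\right) 2 H = 2 H \left(-4 - 2 H\right)$)
$\frac{I}{-279373} + \frac{u{\left(L{\left(7 \right)},-547 \right)}}{-4569158} = - \frac{4901685}{-279373} + \frac{\left(-4\right) 7 \left(2 + 7\right) - 547}{-4569158} = \left(-4901685\right) \left(- \frac{1}{279373}\right) + \left(\left(-4\right) 7 \cdot 9 - 547\right) \left(- \frac{1}{4569158}\right) = \frac{4901685}{279373} + \left(-252 - 547\right) \left(- \frac{1}{4569158}\right) = \frac{4901685}{279373} - - \frac{47}{268774} = \frac{4901685}{279373} + \frac{47}{268774} = \frac{1317458614721}{75088198702}$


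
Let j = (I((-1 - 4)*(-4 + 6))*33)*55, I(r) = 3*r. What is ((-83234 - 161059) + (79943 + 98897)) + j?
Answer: -119903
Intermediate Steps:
j = -54450 (j = ((3*((-1 - 4)*(-4 + 6)))*33)*55 = ((3*(-5*2))*33)*55 = ((3*(-10))*33)*55 = -30*33*55 = -990*55 = -54450)
((-83234 - 161059) + (79943 + 98897)) + j = ((-83234 - 161059) + (79943 + 98897)) - 54450 = (-244293 + 178840) - 54450 = -65453 - 54450 = -119903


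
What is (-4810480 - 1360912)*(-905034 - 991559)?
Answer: 11704618867456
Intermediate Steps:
(-4810480 - 1360912)*(-905034 - 991559) = -6171392*(-1896593) = 11704618867456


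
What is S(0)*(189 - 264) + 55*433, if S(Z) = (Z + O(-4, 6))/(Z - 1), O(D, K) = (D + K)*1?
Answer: 23965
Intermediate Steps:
O(D, K) = D + K
S(Z) = (2 + Z)/(-1 + Z) (S(Z) = (Z + (-4 + 6))/(Z - 1) = (Z + 2)/(-1 + Z) = (2 + Z)/(-1 + Z))
S(0)*(189 - 264) + 55*433 = ((2 + 0)/(-1 + 0))*(189 - 264) + 55*433 = (2/(-1))*(-75) + 23815 = -1*2*(-75) + 23815 = -2*(-75) + 23815 = 150 + 23815 = 23965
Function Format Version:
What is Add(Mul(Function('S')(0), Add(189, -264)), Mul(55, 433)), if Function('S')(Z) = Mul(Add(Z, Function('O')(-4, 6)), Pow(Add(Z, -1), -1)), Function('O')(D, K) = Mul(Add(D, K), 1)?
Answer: 23965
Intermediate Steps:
Function('O')(D, K) = Add(D, K)
Function('S')(Z) = Mul(Pow(Add(-1, Z), -1), Add(2, Z)) (Function('S')(Z) = Mul(Add(Z, Add(-4, 6)), Pow(Add(Z, -1), -1)) = Mul(Add(Z, 2), Pow(Add(-1, Z), -1)) = Mul(Add(2, Z), Pow(Add(-1, Z), -1)) = Mul(Pow(Add(-1, Z), -1), Add(2, Z)))
Add(Mul(Function('S')(0), Add(189, -264)), Mul(55, 433)) = Add(Mul(Mul(Pow(Add(-1, 0), -1), Add(2, 0)), Add(189, -264)), Mul(55, 433)) = Add(Mul(Mul(Pow(-1, -1), 2), -75), 23815) = Add(Mul(Mul(-1, 2), -75), 23815) = Add(Mul(-2, -75), 23815) = Add(150, 23815) = 23965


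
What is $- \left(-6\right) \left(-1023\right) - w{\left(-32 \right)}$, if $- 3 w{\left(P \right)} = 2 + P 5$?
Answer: $- \frac{18572}{3} \approx -6190.7$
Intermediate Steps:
$w{\left(P \right)} = - \frac{2}{3} - \frac{5 P}{3}$ ($w{\left(P \right)} = - \frac{2 + P 5}{3} = - \frac{2 + 5 P}{3} = - \frac{2}{3} - \frac{5 P}{3}$)
$- \left(-6\right) \left(-1023\right) - w{\left(-32 \right)} = - \left(-6\right) \left(-1023\right) - \left(- \frac{2}{3} - - \frac{160}{3}\right) = \left(-1\right) 6138 - \left(- \frac{2}{3} + \frac{160}{3}\right) = -6138 - \frac{158}{3} = - \frac{18572}{3}$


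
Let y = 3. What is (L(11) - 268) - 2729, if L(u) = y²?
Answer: -2988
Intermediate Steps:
L(u) = 9 (L(u) = 3² = 9)
(L(11) - 268) - 2729 = (9 - 268) - 2729 = -259 - 2729 = -2988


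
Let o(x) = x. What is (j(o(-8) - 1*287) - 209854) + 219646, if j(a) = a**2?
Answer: 96817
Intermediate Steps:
(j(o(-8) - 1*287) - 209854) + 219646 = ((-8 - 1*287)**2 - 209854) + 219646 = ((-8 - 287)**2 - 209854) + 219646 = ((-295)**2 - 209854) + 219646 = (87025 - 209854) + 219646 = -122829 + 219646 = 96817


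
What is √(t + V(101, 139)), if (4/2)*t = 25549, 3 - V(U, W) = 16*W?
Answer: √42214/2 ≈ 102.73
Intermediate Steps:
V(U, W) = 3 - 16*W
t = 25549/2 (t = (½)*25549 = 25549/2 ≈ 12775.)
√(t + V(101, 139)) = √(25549/2 + (3 - 16*139)) = √(25549/2 + (3 - 2224)) = √(25549/2 - 2221) = √(21107/2) = √42214/2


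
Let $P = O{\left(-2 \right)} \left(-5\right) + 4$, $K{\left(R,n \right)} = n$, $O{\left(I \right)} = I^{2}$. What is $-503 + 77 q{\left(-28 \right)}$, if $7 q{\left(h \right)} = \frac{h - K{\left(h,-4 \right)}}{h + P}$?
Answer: $-497$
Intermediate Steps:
$P = -16$ ($P = \left(-2\right)^{2} \left(-5\right) + 4 = 4 \left(-5\right) + 4 = -20 + 4 = -16$)
$q{\left(h \right)} = \frac{4 + h}{7 \left(-16 + h\right)}$ ($q{\left(h \right)} = \frac{\left(h - -4\right) \frac{1}{h - 16}}{7} = \frac{\left(h + 4\right) \frac{1}{-16 + h}}{7} = \frac{\left(4 + h\right) \frac{1}{-16 + h}}{7} = \frac{\frac{1}{-16 + h} \left(4 + h\right)}{7} = \frac{4 + h}{7 \left(-16 + h\right)}$)
$-503 + 77 q{\left(-28 \right)} = -503 + 77 \frac{4 - 28}{7 \left(-16 - 28\right)} = -503 + 77 \cdot \frac{1}{7} \frac{1}{-44} \left(-24\right) = -503 + 77 \cdot \frac{1}{7} \left(- \frac{1}{44}\right) \left(-24\right) = -503 + 77 \cdot \frac{6}{77} = -503 + 6 = -497$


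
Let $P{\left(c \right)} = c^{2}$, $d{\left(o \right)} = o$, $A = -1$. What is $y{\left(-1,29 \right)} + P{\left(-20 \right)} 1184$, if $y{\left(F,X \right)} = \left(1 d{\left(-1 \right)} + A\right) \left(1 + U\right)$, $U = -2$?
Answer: $473602$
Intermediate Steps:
$y{\left(F,X \right)} = 2$ ($y{\left(F,X \right)} = \left(1 \left(-1\right) - 1\right) \left(1 - 2\right) = \left(-1 - 1\right) \left(-1\right) = \left(-2\right) \left(-1\right) = 2$)
$y{\left(-1,29 \right)} + P{\left(-20 \right)} 1184 = 2 + \left(-20\right)^{2} \cdot 1184 = 2 + 400 \cdot 1184 = 2 + 473600 = 473602$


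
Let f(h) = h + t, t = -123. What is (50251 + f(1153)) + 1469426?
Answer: 1520707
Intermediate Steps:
f(h) = -123 + h (f(h) = h - 123 = -123 + h)
(50251 + f(1153)) + 1469426 = (50251 + (-123 + 1153)) + 1469426 = (50251 + 1030) + 1469426 = 51281 + 1469426 = 1520707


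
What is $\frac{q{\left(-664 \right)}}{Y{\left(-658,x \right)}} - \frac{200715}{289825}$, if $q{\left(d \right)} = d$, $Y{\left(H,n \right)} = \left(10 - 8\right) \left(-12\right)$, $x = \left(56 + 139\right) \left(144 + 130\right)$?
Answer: $\frac{4690666}{173895} \approx 26.974$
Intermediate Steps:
$x = 53430$ ($x = 195 \cdot 274 = 53430$)
$Y{\left(H,n \right)} = -24$ ($Y{\left(H,n \right)} = 2 \left(-12\right) = -24$)
$\frac{q{\left(-664 \right)}}{Y{\left(-658,x \right)}} - \frac{200715}{289825} = - \frac{664}{-24} - \frac{200715}{289825} = \left(-664\right) \left(- \frac{1}{24}\right) - \frac{40143}{57965} = \frac{83}{3} - \frac{40143}{57965} = \frac{4690666}{173895}$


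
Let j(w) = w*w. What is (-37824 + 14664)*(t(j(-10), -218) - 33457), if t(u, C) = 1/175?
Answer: 27120239568/35 ≈ 7.7486e+8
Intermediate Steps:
j(w) = w²
t(u, C) = 1/175
(-37824 + 14664)*(t(j(-10), -218) - 33457) = (-37824 + 14664)*(1/175 - 33457) = -23160*(-5854974/175) = 27120239568/35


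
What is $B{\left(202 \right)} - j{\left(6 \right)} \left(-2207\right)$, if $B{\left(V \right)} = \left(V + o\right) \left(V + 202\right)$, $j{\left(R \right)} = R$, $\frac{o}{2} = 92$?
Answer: $169186$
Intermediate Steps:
$o = 184$ ($o = 2 \cdot 92 = 184$)
$B{\left(V \right)} = \left(184 + V\right) \left(202 + V\right)$ ($B{\left(V \right)} = \left(V + 184\right) \left(V + 202\right) = \left(184 + V\right) \left(202 + V\right)$)
$B{\left(202 \right)} - j{\left(6 \right)} \left(-2207\right) = \left(37168 + 202^{2} + 386 \cdot 202\right) - 6 \left(-2207\right) = \left(37168 + 40804 + 77972\right) - -13242 = 155944 + 13242 = 169186$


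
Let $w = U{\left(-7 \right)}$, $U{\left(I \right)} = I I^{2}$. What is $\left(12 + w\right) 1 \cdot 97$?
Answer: $-32107$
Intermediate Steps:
$U{\left(I \right)} = I^{3}$
$w = -343$ ($w = \left(-7\right)^{3} = -343$)
$\left(12 + w\right) 1 \cdot 97 = \left(12 - 343\right) 1 \cdot 97 = \left(-331\right) 1 \cdot 97 = \left(-331\right) 97 = -32107$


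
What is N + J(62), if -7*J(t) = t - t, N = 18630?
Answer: 18630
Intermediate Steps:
J(t) = 0 (J(t) = -(t - t)/7 = -⅐*0 = 0)
N + J(62) = 18630 + 0 = 18630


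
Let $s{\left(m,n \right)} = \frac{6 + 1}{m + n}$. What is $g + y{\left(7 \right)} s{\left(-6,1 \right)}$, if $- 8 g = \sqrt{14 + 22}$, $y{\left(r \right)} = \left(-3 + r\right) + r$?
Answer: $- \frac{323}{20} \approx -16.15$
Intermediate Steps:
$y{\left(r \right)} = -3 + 2 r$
$s{\left(m,n \right)} = \frac{7}{m + n}$
$g = - \frac{3}{4}$ ($g = - \frac{\sqrt{14 + 22}}{8} = - \frac{\sqrt{36}}{8} = \left(- \frac{1}{8}\right) 6 = - \frac{3}{4} \approx -0.75$)
$g + y{\left(7 \right)} s{\left(-6,1 \right)} = - \frac{3}{4} + \left(-3 + 2 \cdot 7\right) \frac{7}{-6 + 1} = - \frac{3}{4} + \left(-3 + 14\right) \frac{7}{-5} = - \frac{3}{4} + 11 \cdot 7 \left(- \frac{1}{5}\right) = - \frac{3}{4} + 11 \left(- \frac{7}{5}\right) = - \frac{3}{4} - \frac{77}{5} = - \frac{323}{20}$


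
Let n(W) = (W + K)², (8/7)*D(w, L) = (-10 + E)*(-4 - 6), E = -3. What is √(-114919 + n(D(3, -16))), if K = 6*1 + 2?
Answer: I*√1601535/4 ≈ 316.38*I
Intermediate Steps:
K = 8 (K = 6 + 2 = 8)
D(w, L) = 455/4 (D(w, L) = 7*((-10 - 3)*(-4 - 6))/8 = 7*(-13*(-10))/8 = (7/8)*130 = 455/4)
n(W) = (8 + W)² (n(W) = (W + 8)² = (8 + W)²)
√(-114919 + n(D(3, -16))) = √(-114919 + (8 + 455/4)²) = √(-114919 + (487/4)²) = √(-114919 + 237169/16) = √(-1601535/16) = I*√1601535/4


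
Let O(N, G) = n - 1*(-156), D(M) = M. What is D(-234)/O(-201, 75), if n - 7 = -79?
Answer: -39/14 ≈ -2.7857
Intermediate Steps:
n = -72 (n = 7 - 79 = -72)
O(N, G) = 84 (O(N, G) = -72 - 1*(-156) = -72 + 156 = 84)
D(-234)/O(-201, 75) = -234/84 = -234*1/84 = -39/14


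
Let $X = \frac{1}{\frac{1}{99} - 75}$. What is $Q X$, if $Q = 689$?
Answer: $- \frac{68211}{7424} \approx -9.1879$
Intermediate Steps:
$X = - \frac{99}{7424}$ ($X = \frac{1}{\frac{1}{99} - 75} = \frac{1}{- \frac{7424}{99}} = - \frac{99}{7424} \approx -0.013335$)
$Q X = 689 \left(- \frac{99}{7424}\right) = - \frac{68211}{7424}$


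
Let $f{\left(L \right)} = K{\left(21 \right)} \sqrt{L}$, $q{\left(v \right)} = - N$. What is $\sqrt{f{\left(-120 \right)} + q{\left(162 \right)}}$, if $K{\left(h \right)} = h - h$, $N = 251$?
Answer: $i \sqrt{251} \approx 15.843 i$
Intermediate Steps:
$K{\left(h \right)} = 0$
$q{\left(v \right)} = -251$ ($q{\left(v \right)} = \left(-1\right) 251 = -251$)
$f{\left(L \right)} = 0$ ($f{\left(L \right)} = 0 \sqrt{L} = 0$)
$\sqrt{f{\left(-120 \right)} + q{\left(162 \right)}} = \sqrt{0 - 251} = \sqrt{-251} = i \sqrt{251}$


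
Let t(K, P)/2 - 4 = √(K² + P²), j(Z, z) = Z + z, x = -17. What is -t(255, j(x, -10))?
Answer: -8 - 6*√7306 ≈ -520.85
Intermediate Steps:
t(K, P) = 8 + 2*√(K² + P²)
-t(255, j(x, -10)) = -(8 + 2*√(255² + (-17 - 10)²)) = -(8 + 2*√(65025 + (-27)²)) = -(8 + 2*√(65025 + 729)) = -(8 + 2*√65754) = -(8 + 2*(3*√7306)) = -(8 + 6*√7306) = -8 - 6*√7306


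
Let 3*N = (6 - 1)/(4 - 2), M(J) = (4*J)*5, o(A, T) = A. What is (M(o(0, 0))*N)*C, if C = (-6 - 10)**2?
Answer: 0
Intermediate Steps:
M(J) = 20*J
C = 256 (C = (-16)**2 = 256)
N = 5/6 (N = ((6 - 1)/(4 - 2))/3 = (5/2)/3 = (5*(1/2))/3 = (1/3)*(5/2) = 5/6 ≈ 0.83333)
(M(o(0, 0))*N)*C = ((20*0)*(5/6))*256 = (0*(5/6))*256 = 0*256 = 0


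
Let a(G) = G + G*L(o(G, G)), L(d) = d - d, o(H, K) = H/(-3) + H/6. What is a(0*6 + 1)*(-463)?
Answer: -463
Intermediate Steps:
o(H, K) = -H/6 (o(H, K) = H*(-⅓) + H*(⅙) = -H/3 + H/6 = -H/6)
L(d) = 0
a(G) = G (a(G) = G + G*0 = G + 0 = G)
a(0*6 + 1)*(-463) = (0*6 + 1)*(-463) = (0 + 1)*(-463) = 1*(-463) = -463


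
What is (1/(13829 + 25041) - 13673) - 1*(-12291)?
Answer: -53718339/38870 ≈ -1382.0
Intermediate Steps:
(1/(13829 + 25041) - 13673) - 1*(-12291) = (1/38870 - 13673) + 12291 = -531469509/38870 + 12291 = -53718339/38870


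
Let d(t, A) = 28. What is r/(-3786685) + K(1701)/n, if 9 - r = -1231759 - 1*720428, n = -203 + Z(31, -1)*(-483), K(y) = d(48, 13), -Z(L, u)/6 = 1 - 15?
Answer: -2277337688/4411488025 ≈ -0.51623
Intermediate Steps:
Z(L, u) = 84 (Z(L, u) = -6*(1 - 15) = -6*(-14) = 84)
K(y) = 28
n = -40775 (n = -203 + 84*(-483) = -203 - 40572 = -40775)
r = 1952196 (r = 9 - (-1231759 - 1*720428) = 9 - (-1231759 - 720428) = 9 - 1*(-1952187) = 9 + 1952187 = 1952196)
r/(-3786685) + K(1701)/n = 1952196/(-3786685) + 28/(-40775) = 1952196*(-1/3786685) + 28*(-1/40775) = -1952196/3786685 - 4/5825 = -2277337688/4411488025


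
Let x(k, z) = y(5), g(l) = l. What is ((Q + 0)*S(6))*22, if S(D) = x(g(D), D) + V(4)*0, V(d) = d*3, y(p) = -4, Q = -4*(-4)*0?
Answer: 0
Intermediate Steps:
Q = 0 (Q = 16*0 = 0)
x(k, z) = -4
V(d) = 3*d
S(D) = -4 (S(D) = -4 + (3*4)*0 = -4 + 12*0 = -4 + 0 = -4)
((Q + 0)*S(6))*22 = ((0 + 0)*(-4))*22 = (0*(-4))*22 = 0*22 = 0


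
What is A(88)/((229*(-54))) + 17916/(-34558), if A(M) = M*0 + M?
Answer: -56147590/106836057 ≈ -0.52555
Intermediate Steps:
A(M) = M (A(M) = 0 + M = M)
A(88)/((229*(-54))) + 17916/(-34558) = 88/((229*(-54))) + 17916/(-34558) = 88/(-12366) + 17916*(-1/34558) = 88*(-1/12366) - 8958/17279 = -44/6183 - 8958/17279 = -56147590/106836057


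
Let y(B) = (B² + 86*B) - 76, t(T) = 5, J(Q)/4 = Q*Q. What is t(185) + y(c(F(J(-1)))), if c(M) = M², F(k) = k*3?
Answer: 33049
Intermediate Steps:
J(Q) = 4*Q² (J(Q) = 4*(Q*Q) = 4*Q²)
F(k) = 3*k
y(B) = -76 + B² + 86*B
t(185) + y(c(F(J(-1)))) = 5 + (-76 + ((3*(4*(-1)²))²)² + 86*(3*(4*(-1)²))²) = 5 + (-76 + ((3*(4*1))²)² + 86*(3*(4*1))²) = 5 + (-76 + ((3*4)²)² + 86*(3*4)²) = 5 + (-76 + (12²)² + 86*12²) = 5 + (-76 + 144² + 86*144) = 5 + (-76 + 20736 + 12384) = 5 + 33044 = 33049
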